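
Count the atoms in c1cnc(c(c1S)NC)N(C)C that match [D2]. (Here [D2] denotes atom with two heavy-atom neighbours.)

4

The query [D2] means: atom with exactly two heavy-atom neighbours.
Check the 12 heavy atoms by environment: 1× n (aromatic, D2) → match; 2× c (aromatic, D2) → match; 3× c (aromatic, D3) → no; 1× N (D3) → no; 3× C (D1) → no; 1× S (D1) → no; 1× N (D2) → match.
Summing the matching environments: 1 + 2 + 1 = 4 matching atoms.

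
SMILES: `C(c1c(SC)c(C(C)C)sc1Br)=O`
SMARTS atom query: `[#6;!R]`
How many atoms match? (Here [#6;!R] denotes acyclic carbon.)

5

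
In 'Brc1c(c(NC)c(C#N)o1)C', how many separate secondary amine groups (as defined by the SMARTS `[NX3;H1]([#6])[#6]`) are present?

[NX3;H1]([#6])[#6] is the SMARTS for a secondary amine: a trivalent nitrogen with one H, bonded to two carbons.
Exactly one fragment in the molecule meets all constraints, giving 1 match.

1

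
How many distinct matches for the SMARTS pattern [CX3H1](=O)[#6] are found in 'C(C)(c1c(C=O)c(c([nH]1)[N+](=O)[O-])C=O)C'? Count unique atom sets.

[CX3H1](=O)[#6] is the SMARTS for an aldehyde: an sp2 carbon with one H, double-bonded to O and single-bonded to carbon.
The molecule carries 2 separate instances of an aldehyde (-CHO) meeting every constraint; each maps to a distinct set of atoms, giving 2 matches.

2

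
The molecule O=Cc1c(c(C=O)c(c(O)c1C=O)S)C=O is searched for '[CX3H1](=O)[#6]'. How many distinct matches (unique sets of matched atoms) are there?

[CX3H1](=O)[#6] is the SMARTS for an aldehyde: an sp2 carbon with one H, double-bonded to O and single-bonded to carbon.
The molecule carries 4 separate instances of an aldehyde (-CHO) meeting every constraint; each maps to a distinct set of atoms, giving 4 matches.

4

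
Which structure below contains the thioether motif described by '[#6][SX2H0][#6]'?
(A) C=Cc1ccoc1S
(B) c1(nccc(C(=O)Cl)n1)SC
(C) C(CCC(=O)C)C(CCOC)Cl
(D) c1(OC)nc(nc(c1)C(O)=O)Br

[#6][SX2H0][#6] describes an aliphatic sulfur bridging two carbons with no H on the sulfur (a thioether).
(A) has a thiol (-SH) but the sulfur has H1, not H0 bridging two carbons.
(B) contains a methylthio ether (-SCH3), which satisfies every atom and bond constraint.
(C) has a methoxy ether (-OCH3) but the bridging atom is O, not S.
(D) has a methoxy ether (-OCH3) but the bridging atom is O, not S.
So the answer is (B).

B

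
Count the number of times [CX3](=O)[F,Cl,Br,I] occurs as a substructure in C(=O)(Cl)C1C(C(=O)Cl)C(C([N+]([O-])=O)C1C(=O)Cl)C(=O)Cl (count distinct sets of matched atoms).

4

[CX3](=O)[F,Cl,Br,I] is the SMARTS for an acyl halide: a carbonyl carbon bonded to a halogen.
The molecule carries 4 separate instances of an acyl chloride (-C(=O)Cl) meeting every constraint; each maps to a distinct set of atoms, giving 4 matches.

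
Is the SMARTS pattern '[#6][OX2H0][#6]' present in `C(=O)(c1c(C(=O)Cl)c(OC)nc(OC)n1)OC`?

Yes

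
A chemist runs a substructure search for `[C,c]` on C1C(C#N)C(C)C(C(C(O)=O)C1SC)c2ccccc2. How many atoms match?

16

The query [C,c] means: comma = OR; matches aliphatic or aromatic carbon — same as #6.
Check the 20 heavy atoms by environment: 10× C → match; 1× N → no; 2× O → no; 1× S → no; 6× c (aromatic) → match.
Summing the matching environments: 10 + 6 = 16 matching atoms.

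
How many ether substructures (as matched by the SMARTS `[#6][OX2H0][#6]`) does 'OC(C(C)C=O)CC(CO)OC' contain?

1

[#6][OX2H0][#6] is the SMARTS for an ether: an aliphatic oxygen bridging two carbons with no H on the oxygen.
Exactly one fragment in the molecule meets all constraints, giving 1 match.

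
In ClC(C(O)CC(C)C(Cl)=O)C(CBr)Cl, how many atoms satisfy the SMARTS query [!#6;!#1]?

6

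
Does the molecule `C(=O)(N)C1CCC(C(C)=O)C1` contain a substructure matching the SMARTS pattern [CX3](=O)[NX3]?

The pattern [CX3](=O)[NX3] describes a carbonyl carbon bonded to a trivalent nitrogen — an amide.
The molecule carries a primary amide (-C(=O)NH2), whose atoms satisfy every constraint of the query, so the pattern matches.

Yes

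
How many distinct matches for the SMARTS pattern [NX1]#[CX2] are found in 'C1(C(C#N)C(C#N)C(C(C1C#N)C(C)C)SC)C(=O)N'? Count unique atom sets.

3

[NX1]#[CX2] is the SMARTS for a nitrile: a nitrogen triple-bonded to a two-connected carbon.
The molecule carries 3 separate instances of a nitrile (-C#N) meeting every constraint; each maps to a distinct set of atoms, giving 3 matches.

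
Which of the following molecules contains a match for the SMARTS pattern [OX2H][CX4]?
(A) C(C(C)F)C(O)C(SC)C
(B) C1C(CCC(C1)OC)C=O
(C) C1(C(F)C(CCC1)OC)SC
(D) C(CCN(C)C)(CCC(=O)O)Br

A

[OX2H][CX4] describes a hydroxyl oxygen bound to an sp3 (X4) carbon (an aliphatic alcohol).
(A) contains a hydroxyl group (-OH), which satisfies every atom and bond constraint.
(B) has a methoxy ether (-OCH3) but the oxygen has H0 (ether), not H1.
(C) has a methoxy ether (-OCH3) but the oxygen has H0 (ether), not H1.
(D) has a carboxylic acid group (-C(=O)OH) but the -OH is on a CX3 carbonyl carbon, not a CX4 carbon.
So the answer is (A).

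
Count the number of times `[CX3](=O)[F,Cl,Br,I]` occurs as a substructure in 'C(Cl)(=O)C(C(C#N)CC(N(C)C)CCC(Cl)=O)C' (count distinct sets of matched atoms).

2

[CX3](=O)[F,Cl,Br,I] is the SMARTS for an acyl halide: a carbonyl carbon bonded to a halogen.
The molecule carries 2 separate instances of an acyl chloride (-C(=O)Cl) meeting every constraint; each maps to a distinct set of atoms, giving 2 matches.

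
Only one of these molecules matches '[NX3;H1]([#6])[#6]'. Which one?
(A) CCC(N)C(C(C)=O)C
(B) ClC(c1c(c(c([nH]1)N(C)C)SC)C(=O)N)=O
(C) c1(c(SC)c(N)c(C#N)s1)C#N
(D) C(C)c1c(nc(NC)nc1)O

[NX3;H1]([#6])[#6] describes a trivalent nitrogen with one H, bonded to two carbons (a secondary amine).
(A) has a primary amino group (-NH2) but the nitrogen has H2 and only one carbon neighbour.
(B) has a dimethylamino group (-N(CH3)2) but the nitrogen has H0, not H1.
(C) has a primary amino group (-NH2) but the nitrogen has H2 and only one carbon neighbour.
(D) contains an N-methylamino group (-NHCH3), which satisfies every atom and bond constraint.
So the answer is (D).

D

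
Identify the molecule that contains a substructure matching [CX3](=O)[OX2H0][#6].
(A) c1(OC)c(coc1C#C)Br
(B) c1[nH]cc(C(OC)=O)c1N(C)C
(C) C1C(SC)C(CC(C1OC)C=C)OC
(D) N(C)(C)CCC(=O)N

[CX3](=O)[OX2H0][#6] describes a carbonyl carbon bonded to an oxygen that is itself bonded to carbon (no H on that O) (an ester).
(A) has a methoxy ether (-OCH3) but the ether oxygen is not adjacent to a C=O carbon.
(B) contains a methyl-ester group (-C(=O)OCH3), which satisfies every atom and bond constraint.
(C) has a methoxy ether (-OCH3) but the ether oxygen is not adjacent to a C=O carbon.
(D) has a primary amide (-C(=O)NH2) but the carbonyl is bonded to N, not to an O-C linkage.
So the answer is (B).

B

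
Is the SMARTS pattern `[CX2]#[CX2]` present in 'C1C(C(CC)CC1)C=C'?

No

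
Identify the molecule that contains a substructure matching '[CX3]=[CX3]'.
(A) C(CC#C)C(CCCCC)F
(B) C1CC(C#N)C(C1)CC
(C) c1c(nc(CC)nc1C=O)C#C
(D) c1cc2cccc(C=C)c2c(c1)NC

D

[CX3]=[CX3] describes a non-aromatic C=C double bond between two sp2 carbons (an alkene).
(A) has an ethynyl group (-C#CH) but the C-C bond is a triple bond, not a double bond.
(B) has an ethyl group (-CH2CH3) but its C-C bond is a single bond between CX4 carbons, not CX3=CX3.
(C) has an ethynyl group (-C#CH) but the C-C bond is a triple bond, not a double bond.
(D) contains a vinyl group (-CH=CH2), which satisfies every atom and bond constraint.
So the answer is (D).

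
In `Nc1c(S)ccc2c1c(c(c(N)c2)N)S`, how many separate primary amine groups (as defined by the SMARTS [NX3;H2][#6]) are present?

3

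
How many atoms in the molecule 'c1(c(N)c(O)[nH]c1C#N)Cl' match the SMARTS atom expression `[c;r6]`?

The query [c;r6] means: aromatic carbon that belongs to a six-membered ring.
Check the 10 heavy atoms by environment: 1× n (aromatic, in 5-ring) → no; 4× c (aromatic, in 5-ring) → no; 1× Cl (acyclic) → no; 2× N (acyclic) → no; 1× C (acyclic) → no; 1× O (acyclic) → no.
No environment satisfies the query, so 0 matching atoms.

0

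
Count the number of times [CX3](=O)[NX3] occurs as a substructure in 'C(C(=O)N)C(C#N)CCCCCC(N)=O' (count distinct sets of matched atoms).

[CX3](=O)[NX3] is the SMARTS for an amide: a carbonyl carbon bonded to a trivalent nitrogen.
The molecule carries 2 separate instances of a primary amide (-C(=O)NH2) meeting every constraint; each maps to a distinct set of atoms, giving 2 matches.

2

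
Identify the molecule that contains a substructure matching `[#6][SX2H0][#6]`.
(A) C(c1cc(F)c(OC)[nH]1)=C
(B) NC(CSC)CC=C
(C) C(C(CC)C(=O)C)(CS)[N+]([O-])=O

B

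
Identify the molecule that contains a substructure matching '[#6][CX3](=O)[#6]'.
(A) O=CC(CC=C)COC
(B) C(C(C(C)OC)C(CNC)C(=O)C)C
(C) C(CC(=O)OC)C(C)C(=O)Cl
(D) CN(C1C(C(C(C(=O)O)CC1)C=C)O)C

[#6][CX3](=O)[#6] describes a carbonyl carbon (no H) flanked by two carbons (a ketone).
(A) has an aldehyde (-CHO) but the carbonyl carbon has H1, so it is not flanked by two carbons.
(B) contains an acetyl/ketone group (-C(=O)CH3), which satisfies every atom and bond constraint.
(C) has a methyl-ester group (-C(=O)OCH3) but one neighbour of the carbonyl carbon is O, not C.
(D) has a carboxylic acid group (-C(=O)OH) but one neighbour of the carbonyl carbon is O, not C.
So the answer is (B).

B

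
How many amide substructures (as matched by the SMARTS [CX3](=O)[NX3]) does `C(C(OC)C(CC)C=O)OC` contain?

0

[CX3](=O)[NX3] is the SMARTS for an amide: a carbonyl carbon bonded to a trivalent nitrogen.
No fragment in the molecule satisfies every constraint, giving 0 matches.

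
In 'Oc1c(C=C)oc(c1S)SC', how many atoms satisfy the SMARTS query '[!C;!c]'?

4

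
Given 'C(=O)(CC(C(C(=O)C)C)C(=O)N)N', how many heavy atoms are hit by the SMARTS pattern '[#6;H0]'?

3

The query [#6;H0] means: any carbon with no attached hydrogen.
Check the 13 heavy atoms by environment: 1× C (H2) → no; 2× C (H1) → no; 2× C (H3) → no; 3× C (H0) → match; 3× O (H0) → no; 2× N (H2) → no.
That gives 3 matching atoms.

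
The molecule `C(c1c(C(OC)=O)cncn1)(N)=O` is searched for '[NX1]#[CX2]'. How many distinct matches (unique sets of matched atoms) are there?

0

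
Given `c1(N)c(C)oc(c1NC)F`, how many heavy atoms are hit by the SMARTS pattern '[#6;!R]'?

2

The query [#6;!R] means: carbon not in any ring.
Check the 10 heavy atoms by environment: 1× o (aromatic, in 5-ring) → no; 4× c (aromatic, in 5-ring) → no; 2× C (acyclic) → match; 2× N (acyclic) → no; 1× F (acyclic) → no.
That gives 2 matching atoms.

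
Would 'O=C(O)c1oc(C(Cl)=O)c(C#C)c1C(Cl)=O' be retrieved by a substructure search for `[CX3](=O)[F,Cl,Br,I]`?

Yes

The pattern [CX3](=O)[F,Cl,Br,I] describes a carbonyl carbon bonded to a halogen — an acyl halide.
The molecule carries an acyl chloride (-C(=O)Cl), whose atoms satisfy every constraint of the query, so the pattern matches.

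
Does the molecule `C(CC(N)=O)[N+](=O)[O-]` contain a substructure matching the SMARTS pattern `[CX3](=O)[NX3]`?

Yes

The pattern [CX3](=O)[NX3] describes a carbonyl carbon bonded to a trivalent nitrogen — an amide.
The molecule carries a primary amide (-C(=O)NH2), whose atoms satisfy every constraint of the query, so the pattern matches.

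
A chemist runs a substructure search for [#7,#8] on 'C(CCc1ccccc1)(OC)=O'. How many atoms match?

2

Check the 12 heavy atoms by environment: 4× C → no; 6× c (aromatic) → no; 2× O → match.
That gives 2 matching atoms.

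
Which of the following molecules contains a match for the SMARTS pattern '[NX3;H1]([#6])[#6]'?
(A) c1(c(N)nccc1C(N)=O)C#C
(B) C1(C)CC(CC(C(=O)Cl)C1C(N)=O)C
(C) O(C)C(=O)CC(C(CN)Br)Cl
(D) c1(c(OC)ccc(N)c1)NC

D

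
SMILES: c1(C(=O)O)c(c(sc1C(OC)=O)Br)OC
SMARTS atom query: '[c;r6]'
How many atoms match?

0

The query [c;r6] means: aromatic carbon that belongs to a six-membered ring.
Check the 15 heavy atoms by environment: 1× s (aromatic, in 5-ring) → no; 4× c (aromatic, in 5-ring) → no; 5× O (acyclic) → no; 4× C (acyclic) → no; 1× Br (acyclic) → no.
No environment satisfies the query, so 0 matching atoms.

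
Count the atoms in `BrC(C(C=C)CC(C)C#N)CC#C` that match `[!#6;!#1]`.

The query [!#6;!#1] means: not carbon and not hydrogen — any heteroatom.
Check the 13 heavy atoms by environment: 11× C → no; 1× N → match; 1× Br → match.
Summing the matching environments: 1 + 1 = 2 matching atoms.

2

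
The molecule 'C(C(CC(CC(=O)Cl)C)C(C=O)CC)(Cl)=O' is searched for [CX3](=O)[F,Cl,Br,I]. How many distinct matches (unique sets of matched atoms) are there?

2

[CX3](=O)[F,Cl,Br,I] is the SMARTS for an acyl halide: a carbonyl carbon bonded to a halogen.
The molecule carries 2 separate instances of an acyl chloride (-C(=O)Cl) meeting every constraint; each maps to a distinct set of atoms, giving 2 matches.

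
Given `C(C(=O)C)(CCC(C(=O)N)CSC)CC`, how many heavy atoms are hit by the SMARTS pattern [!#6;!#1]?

4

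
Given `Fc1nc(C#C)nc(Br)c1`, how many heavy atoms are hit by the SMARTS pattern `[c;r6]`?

4

The query [c;r6] means: aromatic carbon that belongs to a six-membered ring.
Check the 10 heavy atoms by environment: 2× n (aromatic, in 6-ring) → no; 4× c (aromatic, in 6-ring) → match; 2× C (acyclic) → no; 1× Br (acyclic) → no; 1× F (acyclic) → no.
That gives 4 matching atoms.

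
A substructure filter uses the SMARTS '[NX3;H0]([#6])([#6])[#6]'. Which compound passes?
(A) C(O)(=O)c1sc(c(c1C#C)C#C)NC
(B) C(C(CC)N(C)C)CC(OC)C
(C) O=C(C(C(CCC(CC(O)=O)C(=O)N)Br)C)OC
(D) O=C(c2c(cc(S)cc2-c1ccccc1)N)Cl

B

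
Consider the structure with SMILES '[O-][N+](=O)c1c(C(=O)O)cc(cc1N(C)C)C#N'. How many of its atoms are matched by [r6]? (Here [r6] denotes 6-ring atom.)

6

The query [r6] means: r6 matches atoms in a six-membered ring.
Check the 17 heavy atoms by environment: 6× c (aromatic, in 6-ring) → match; 4× C (acyclic) → no; 2× N (acyclic) → no; 3× O (acyclic) → no; 1× N (charge +1, acyclic) → no; 1× O (charge -1, acyclic) → no.
That gives 6 matching atoms.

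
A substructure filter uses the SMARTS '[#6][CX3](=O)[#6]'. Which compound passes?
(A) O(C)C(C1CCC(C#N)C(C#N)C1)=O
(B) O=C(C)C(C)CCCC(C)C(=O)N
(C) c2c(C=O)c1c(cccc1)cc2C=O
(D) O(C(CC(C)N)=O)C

B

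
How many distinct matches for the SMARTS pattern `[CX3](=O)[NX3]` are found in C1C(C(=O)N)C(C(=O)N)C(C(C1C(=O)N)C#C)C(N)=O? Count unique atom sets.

[CX3](=O)[NX3] is the SMARTS for an amide: a carbonyl carbon bonded to a trivalent nitrogen.
The molecule carries 4 separate instances of a primary amide (-C(=O)NH2) meeting every constraint; each maps to a distinct set of atoms, giving 4 matches.

4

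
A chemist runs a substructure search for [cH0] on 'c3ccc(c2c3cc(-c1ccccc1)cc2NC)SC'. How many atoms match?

6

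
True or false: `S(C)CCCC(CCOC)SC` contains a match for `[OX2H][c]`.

False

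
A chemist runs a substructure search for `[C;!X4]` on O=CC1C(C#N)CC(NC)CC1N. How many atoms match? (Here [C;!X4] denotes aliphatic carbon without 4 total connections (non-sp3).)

The query [C;!X4] means: aliphatic carbon that does not have four total connections.
Check the 13 heavy atoms by environment: 7× C (X4) → no; 2× N (X3) → no; 1× C (X2) → match; 1× N (X1) → no; 1× C (X3) → match; 1× O (X1) → no.
Summing the matching environments: 1 + 1 = 2 matching atoms.

2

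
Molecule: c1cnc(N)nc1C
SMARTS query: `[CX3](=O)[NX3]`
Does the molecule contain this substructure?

No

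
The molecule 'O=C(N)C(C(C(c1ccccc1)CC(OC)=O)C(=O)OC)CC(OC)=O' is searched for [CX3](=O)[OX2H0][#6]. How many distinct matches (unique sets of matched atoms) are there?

[CX3](=O)[OX2H0][#6] is the SMARTS for an ester: a carbonyl carbon bonded to an oxygen that is itself bonded to carbon (no H on that O).
The molecule carries 3 separate instances of a methyl-ester group (-C(=O)OCH3) meeting every constraint; each maps to a distinct set of atoms, giving 3 matches.

3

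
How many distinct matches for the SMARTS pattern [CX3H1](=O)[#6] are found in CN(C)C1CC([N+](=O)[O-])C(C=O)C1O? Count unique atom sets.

[CX3H1](=O)[#6] is the SMARTS for an aldehyde: an sp2 carbon with one H, double-bonded to O and single-bonded to carbon.
Exactly one fragment in the molecule meets all constraints, giving 1 match.

1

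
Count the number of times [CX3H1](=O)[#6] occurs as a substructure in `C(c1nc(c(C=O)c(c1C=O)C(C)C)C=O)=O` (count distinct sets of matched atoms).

[CX3H1](=O)[#6] is the SMARTS for an aldehyde: an sp2 carbon with one H, double-bonded to O and single-bonded to carbon.
The molecule carries 4 separate instances of an aldehyde (-CHO) meeting every constraint; each maps to a distinct set of atoms, giving 4 matches.

4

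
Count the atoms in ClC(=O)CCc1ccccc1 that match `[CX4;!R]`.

2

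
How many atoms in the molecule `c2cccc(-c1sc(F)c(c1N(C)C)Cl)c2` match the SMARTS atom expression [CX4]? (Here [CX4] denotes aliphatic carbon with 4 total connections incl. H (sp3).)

2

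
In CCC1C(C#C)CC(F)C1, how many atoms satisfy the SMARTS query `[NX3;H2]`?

0

The query [NX3;H2] means: aliphatic N with 3 total connections, two of them H — an -NH2 nitrogen (amine or amide).
Check the 10 heavy atoms by environment: 3× C (H1, X4) → no; 3× C (H2, X4) → no; 1× C (H3, X4) → no; 1× F (H0, X1) → no; 1× C (H0, X2) → no; 1× C (H1, X2) → no.
No environment satisfies the query, so 0 matching atoms.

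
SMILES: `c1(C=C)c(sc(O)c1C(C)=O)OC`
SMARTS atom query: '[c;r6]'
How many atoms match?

0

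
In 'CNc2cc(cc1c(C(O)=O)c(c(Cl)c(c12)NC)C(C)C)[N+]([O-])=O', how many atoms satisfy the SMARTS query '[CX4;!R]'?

The query [CX4;!R] means: aliphatic carbon with four total connections, not in a ring.
Check the 24 heavy atoms by environment: 10× c (aromatic, X3, in 6-ring) → no; 5× C (X4, acyclic) → match; 1× C (X3, acyclic) → no; 2× O (X1, acyclic) → no; 1× O (X2, acyclic) → no; 1× N (charge +1, X3, acyclic) → no; 1× O (charge -1, X1, acyclic) → no; 1× Cl (X1, acyclic) → no; 2× N (X3, acyclic) → no.
That gives 5 matching atoms.

5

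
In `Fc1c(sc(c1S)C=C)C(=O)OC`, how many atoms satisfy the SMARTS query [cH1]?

0

The query [cH1] means: aromatic carbon bearing exactly one hydrogen.
Check the 13 heavy atoms by environment: 1× s (aromatic, H0) → no; 4× c (aromatic, H0) → no; 1× F (H0) → no; 1× S (H1) → no; 1× C (H1) → no; 1× C (H2) → no; 1× C (H0) → no; 2× O (H0) → no; 1× C (H3) → no.
No environment satisfies the query, so 0 matching atoms.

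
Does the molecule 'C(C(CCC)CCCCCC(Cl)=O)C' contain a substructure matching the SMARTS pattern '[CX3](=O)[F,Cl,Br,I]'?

Yes

The pattern [CX3](=O)[F,Cl,Br,I] describes a carbonyl carbon bonded to a halogen — an acyl halide.
The molecule carries an acyl chloride (-C(=O)Cl), whose atoms satisfy every constraint of the query, so the pattern matches.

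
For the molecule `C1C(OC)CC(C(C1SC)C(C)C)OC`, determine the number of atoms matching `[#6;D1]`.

5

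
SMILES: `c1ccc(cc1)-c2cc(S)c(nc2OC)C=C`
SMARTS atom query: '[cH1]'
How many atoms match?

6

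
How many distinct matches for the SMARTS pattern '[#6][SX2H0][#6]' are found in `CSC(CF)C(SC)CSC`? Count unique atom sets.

3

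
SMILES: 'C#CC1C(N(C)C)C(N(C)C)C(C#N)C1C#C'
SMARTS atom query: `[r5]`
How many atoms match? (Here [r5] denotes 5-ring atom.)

The query [r5] means: r5 matches atoms in a five-membered ring.
Check the 17 heavy atoms by environment: 5× C (in 5-ring) → match; 3× N (acyclic) → no; 9× C (acyclic) → no.
That gives 5 matching atoms.

5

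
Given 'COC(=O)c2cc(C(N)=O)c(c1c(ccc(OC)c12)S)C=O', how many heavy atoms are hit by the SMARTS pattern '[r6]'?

10

Check the 22 heavy atoms by environment: 10× c (aromatic, in 6-ring) → match; 5× O (acyclic) → no; 5× C (acyclic) → no; 1× N (acyclic) → no; 1× S (acyclic) → no.
That gives 10 matching atoms.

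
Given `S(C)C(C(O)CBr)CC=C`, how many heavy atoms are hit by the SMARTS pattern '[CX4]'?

The query [CX4] means: C with X4: aliphatic carbon with exactly 4 total connections (bonds + H).
Check the 10 heavy atoms by environment: 5× C (X4) → match; 1× Br (X1) → no; 1× O (X2) → no; 1× S (X2) → no; 2× C (X3) → no.
That gives 5 matching atoms.

5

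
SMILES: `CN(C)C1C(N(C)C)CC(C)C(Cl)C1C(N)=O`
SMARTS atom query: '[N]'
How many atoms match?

3

Check the 17 heavy atoms by environment: 12× C → no; 1× O → no; 3× N → match; 1× Cl → no.
That gives 3 matching atoms.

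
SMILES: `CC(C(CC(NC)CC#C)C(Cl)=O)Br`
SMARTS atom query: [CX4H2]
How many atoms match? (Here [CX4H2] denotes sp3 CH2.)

The query [CX4H2] means: sp3 carbon (X4) with exactly two hydrogens.
Check the 14 heavy atoms by environment: 2× C (H3, X4) → no; 3× C (H1, X4) → no; 2× C (H2, X4) → match; 1× Br (H0, X1) → no; 1× C (H0, X2) → no; 1× C (H1, X2) → no; 1× N (H1, X3) → no; 1× C (H0, X3) → no; 1× O (H0, X1) → no; 1× Cl (H0, X1) → no.
That gives 2 matching atoms.

2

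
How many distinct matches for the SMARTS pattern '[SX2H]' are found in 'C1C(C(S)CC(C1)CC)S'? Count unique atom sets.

2

[SX2H] is the SMARTS for a thiol: an aliphatic sulfur with two connections, one being H.
The molecule carries 2 separate instances of a thiol (-SH) meeting every constraint; each maps to a distinct set of atoms, giving 2 matches.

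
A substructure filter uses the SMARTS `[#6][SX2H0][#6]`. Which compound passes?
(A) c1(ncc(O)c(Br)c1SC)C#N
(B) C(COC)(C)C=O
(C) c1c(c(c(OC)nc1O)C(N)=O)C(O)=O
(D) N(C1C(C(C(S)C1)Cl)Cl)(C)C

A

[#6][SX2H0][#6] describes an aliphatic sulfur bridging two carbons with no H on the sulfur (a thioether).
(A) contains a methylthio ether (-SCH3), which satisfies every atom and bond constraint.
(B) has a methoxy ether (-OCH3) but the bridging atom is O, not S.
(C) has a methoxy ether (-OCH3) but the bridging atom is O, not S.
(D) has a thiol (-SH) but the sulfur has H1, not H0 bridging two carbons.
So the answer is (A).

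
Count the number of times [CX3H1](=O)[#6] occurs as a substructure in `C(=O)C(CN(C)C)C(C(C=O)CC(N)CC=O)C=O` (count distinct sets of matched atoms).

4

[CX3H1](=O)[#6] is the SMARTS for an aldehyde: an sp2 carbon with one H, double-bonded to O and single-bonded to carbon.
The molecule carries 4 separate instances of an aldehyde (-CHO) meeting every constraint; each maps to a distinct set of atoms, giving 4 matches.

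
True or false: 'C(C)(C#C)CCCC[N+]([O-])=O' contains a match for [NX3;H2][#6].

False

The pattern [NX3;H2][#6] describes a trivalent nitrogen with two H attached to carbon — a primary amine.
The closest candidate here is a nitro group (-[N+](=O)[O-]), but the nitrogen is [N+] with no H, not NX3H2. No other fragment satisfies the full query, so there is no match.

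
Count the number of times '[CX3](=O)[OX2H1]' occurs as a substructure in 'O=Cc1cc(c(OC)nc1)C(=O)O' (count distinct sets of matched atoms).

1

[CX3](=O)[OX2H1] is the SMARTS for a carboxylic acid: an sp2 carbon double-bonded to O and single-bonded to an -OH oxygen.
Exactly one fragment in the molecule meets all constraints, giving 1 match.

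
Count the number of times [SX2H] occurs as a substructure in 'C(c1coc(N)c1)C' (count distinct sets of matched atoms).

[SX2H] is the SMARTS for a thiol: an aliphatic sulfur with two connections, one being H.
No fragment in the molecule satisfies every constraint, giving 0 matches.

0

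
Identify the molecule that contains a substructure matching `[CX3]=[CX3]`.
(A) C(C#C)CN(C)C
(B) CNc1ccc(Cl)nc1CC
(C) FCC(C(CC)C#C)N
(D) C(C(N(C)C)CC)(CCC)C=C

D

[CX3]=[CX3] describes a non-aromatic C=C double bond between two sp2 carbons (an alkene).
(A) has an ethynyl group (-C#CH) but the C-C bond is a triple bond, not a double bond.
(B) has an ethyl group (-CH2CH3) but its C-C bond is a single bond between CX4 carbons, not CX3=CX3.
(C) has an ethynyl group (-C#CH) but the C-C bond is a triple bond, not a double bond.
(D) contains a vinyl group (-CH=CH2), which satisfies every atom and bond constraint.
So the answer is (D).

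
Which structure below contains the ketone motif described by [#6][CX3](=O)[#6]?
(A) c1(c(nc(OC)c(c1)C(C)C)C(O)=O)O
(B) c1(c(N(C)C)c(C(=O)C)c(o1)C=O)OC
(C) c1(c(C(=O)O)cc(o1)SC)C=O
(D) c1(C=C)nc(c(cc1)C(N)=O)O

B

[#6][CX3](=O)[#6] describes a carbonyl carbon (no H) flanked by two carbons (a ketone).
(A) has a carboxylic acid group (-C(=O)OH) but one neighbour of the carbonyl carbon is O, not C.
(B) contains an acetyl/ketone group (-C(=O)CH3), which satisfies every atom and bond constraint.
(C) has an aldehyde (-CHO) but the carbonyl carbon has H1, so it is not flanked by two carbons.
(D) has a primary amide (-C(=O)NH2) but one neighbour of the carbonyl carbon is N, not C.
So the answer is (B).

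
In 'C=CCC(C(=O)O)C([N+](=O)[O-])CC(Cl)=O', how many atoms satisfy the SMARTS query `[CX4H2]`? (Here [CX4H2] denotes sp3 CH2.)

2

The query [CX4H2] means: sp3 carbon (X4) with exactly two hydrogens.
Check the 15 heavy atoms by environment: 2× C (H2, X4) → match; 2× C (H1, X4) → no; 2× C (H0, X3) → no; 3× O (H0, X1) → no; 1× O (H1, X2) → no; 1× C (H1, X3) → no; 1× C (H2, X3) → no; 1× N (charge +1, H0, X3) → no; 1× O (charge -1, H0, X1) → no; 1× Cl (H0, X1) → no.
That gives 2 matching atoms.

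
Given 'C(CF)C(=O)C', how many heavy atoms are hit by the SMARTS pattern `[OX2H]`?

0

The query [OX2H] means: aliphatic oxygen with two connections, one of which is H — an -OH oxygen.
Check the 6 heavy atoms by environment: 2× C (H2, X4) → no; 1× C (H0, X3) → no; 1× O (H0, X1) → no; 1× C (H3, X4) → no; 1× F (H0, X1) → no.
No environment satisfies the query, so 0 matching atoms.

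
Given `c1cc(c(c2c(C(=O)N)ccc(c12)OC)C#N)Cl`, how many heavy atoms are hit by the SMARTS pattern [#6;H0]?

8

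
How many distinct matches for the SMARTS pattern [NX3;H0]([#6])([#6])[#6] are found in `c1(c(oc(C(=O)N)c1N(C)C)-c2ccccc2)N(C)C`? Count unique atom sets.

2

[NX3;H0]([#6])([#6])[#6] is the SMARTS for a tertiary amine: a trivalent nitrogen with no H, bonded to three carbons.
The molecule carries 2 separate instances of a dimethylamino group (-N(CH3)2) meeting every constraint; each maps to a distinct set of atoms, giving 2 matches.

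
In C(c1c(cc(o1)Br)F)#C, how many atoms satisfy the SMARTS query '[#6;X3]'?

4

The query [#6;X3] means: any carbon (aromatic or not) with three total connections.
Check the 9 heavy atoms by environment: 1× o (aromatic, X2) → no; 4× c (aromatic, X3) → match; 2× C (X2) → no; 1× F (X1) → no; 1× Br (X1) → no.
That gives 4 matching atoms.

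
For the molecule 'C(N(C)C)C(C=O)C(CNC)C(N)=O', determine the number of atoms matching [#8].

The query [#8] means: #8 matches any oxygen atom.
Check the 14 heavy atoms by environment: 9× C → no; 3× N → no; 2× O → match.
That gives 2 matching atoms.

2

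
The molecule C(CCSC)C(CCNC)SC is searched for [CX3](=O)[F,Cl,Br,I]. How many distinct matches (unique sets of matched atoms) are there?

0

[CX3](=O)[F,Cl,Br,I] is the SMARTS for an acyl halide: a carbonyl carbon bonded to a halogen.
No fragment in the molecule satisfies every constraint, giving 0 matches.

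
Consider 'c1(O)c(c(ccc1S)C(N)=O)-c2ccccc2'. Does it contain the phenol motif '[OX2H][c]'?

Yes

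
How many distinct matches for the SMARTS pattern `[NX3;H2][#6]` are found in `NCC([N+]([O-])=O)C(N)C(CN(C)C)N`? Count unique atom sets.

3

[NX3;H2][#6] is the SMARTS for a primary amine: a trivalent nitrogen with two H attached to carbon.
The molecule carries 3 separate instances of a primary amino group (-NH2) meeting every constraint; each maps to a distinct set of atoms, giving 3 matches.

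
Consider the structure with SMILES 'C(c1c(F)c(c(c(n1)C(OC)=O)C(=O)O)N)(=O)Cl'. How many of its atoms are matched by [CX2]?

0

The query [CX2] means: C with X2: aliphatic carbon with exactly 2 total connections.
Check the 18 heavy atoms by environment: 1× n (aromatic, X2) → no; 5× c (aromatic, X3) → no; 1× F (X1) → no; 3× C (X3) → no; 3× O (X1) → no; 1× Cl (X1) → no; 1× N (X3) → no; 2× O (X2) → no; 1× C (X4) → no.
No environment satisfies the query, so 0 matching atoms.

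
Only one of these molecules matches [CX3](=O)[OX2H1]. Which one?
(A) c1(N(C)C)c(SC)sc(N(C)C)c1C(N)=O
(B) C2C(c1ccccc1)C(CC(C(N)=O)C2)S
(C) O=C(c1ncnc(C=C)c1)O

C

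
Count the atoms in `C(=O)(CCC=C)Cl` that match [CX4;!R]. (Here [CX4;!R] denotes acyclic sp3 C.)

The query [CX4;!R] means: aliphatic carbon with four total connections, not in a ring.
Check the 7 heavy atoms by environment: 2× C (X4, acyclic) → match; 3× C (X3, acyclic) → no; 1× O (X1, acyclic) → no; 1× Cl (X1, acyclic) → no.
That gives 2 matching atoms.

2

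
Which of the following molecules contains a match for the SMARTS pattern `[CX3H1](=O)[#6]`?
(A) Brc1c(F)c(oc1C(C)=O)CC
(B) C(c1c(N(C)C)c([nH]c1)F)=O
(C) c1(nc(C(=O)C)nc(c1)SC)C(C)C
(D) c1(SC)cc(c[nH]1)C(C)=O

B

[CX3H1](=O)[#6] describes an sp2 carbon with one H, double-bonded to O and single-bonded to carbon (an aldehyde).
(A) has an acetyl/ketone group (-C(=O)CH3) but the carbonyl carbon has H0 (two carbon neighbours), not H1.
(B) contains an aldehyde (-CHO), which satisfies every atom and bond constraint.
(C) has an acetyl/ketone group (-C(=O)CH3) but the carbonyl carbon has H0 (two carbon neighbours), not H1.
(D) has an acetyl/ketone group (-C(=O)CH3) but the carbonyl carbon has H0 (two carbon neighbours), not H1.
So the answer is (B).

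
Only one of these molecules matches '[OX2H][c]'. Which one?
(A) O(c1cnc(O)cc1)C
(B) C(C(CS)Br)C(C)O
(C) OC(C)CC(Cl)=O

A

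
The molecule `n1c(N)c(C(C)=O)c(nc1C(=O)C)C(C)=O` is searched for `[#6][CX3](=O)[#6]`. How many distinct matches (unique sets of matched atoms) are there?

3

[#6][CX3](=O)[#6] is the SMARTS for a ketone: a carbonyl carbon (no H) flanked by two carbons.
The molecule carries 3 separate instances of an acetyl/ketone group (-C(=O)CH3) meeting every constraint; each maps to a distinct set of atoms, giving 3 matches.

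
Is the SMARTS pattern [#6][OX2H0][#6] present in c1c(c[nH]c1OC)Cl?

Yes

The pattern [#6][OX2H0][#6] describes an aliphatic oxygen bridging two carbons with no H on the oxygen — an ether.
The molecule carries a methoxy ether (-OCH3), whose atoms satisfy every constraint of the query, so the pattern matches.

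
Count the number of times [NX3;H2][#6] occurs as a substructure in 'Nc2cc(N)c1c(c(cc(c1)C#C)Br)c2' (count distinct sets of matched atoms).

2

[NX3;H2][#6] is the SMARTS for a primary amine: a trivalent nitrogen with two H attached to carbon.
The molecule carries 2 separate instances of a primary amino group (-NH2) meeting every constraint; each maps to a distinct set of atoms, giving 2 matches.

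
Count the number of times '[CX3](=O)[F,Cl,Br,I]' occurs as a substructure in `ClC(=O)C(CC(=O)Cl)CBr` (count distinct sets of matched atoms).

2

[CX3](=O)[F,Cl,Br,I] is the SMARTS for an acyl halide: a carbonyl carbon bonded to a halogen.
The molecule carries 2 separate instances of an acyl chloride (-C(=O)Cl) meeting every constraint; each maps to a distinct set of atoms, giving 2 matches.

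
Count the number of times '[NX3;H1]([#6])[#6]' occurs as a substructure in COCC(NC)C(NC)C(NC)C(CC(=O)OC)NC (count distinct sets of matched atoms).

[NX3;H1]([#6])[#6] is the SMARTS for a secondary amine: a trivalent nitrogen with one H, bonded to two carbons.
The molecule carries 4 separate instances of an N-methylamino group (-NHCH3) meeting every constraint; each maps to a distinct set of atoms, giving 4 matches.

4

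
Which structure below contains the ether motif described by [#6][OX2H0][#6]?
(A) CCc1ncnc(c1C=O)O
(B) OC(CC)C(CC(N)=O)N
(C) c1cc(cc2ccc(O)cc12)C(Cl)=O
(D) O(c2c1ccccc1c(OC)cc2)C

[#6][OX2H0][#6] describes an aliphatic oxygen bridging two carbons with no H on the oxygen (an ether).
(A) has a hydroxyl group (-OH) but the oxygen has H1, not H0 bridging two carbons.
(B) has a hydroxyl group (-OH) but the oxygen has H1, not H0 bridging two carbons.
(C) has a hydroxyl group (-OH) but the oxygen has H1, not H0 bridging two carbons.
(D) contains a methoxy ether (-OCH3), which satisfies every atom and bond constraint.
So the answer is (D).

D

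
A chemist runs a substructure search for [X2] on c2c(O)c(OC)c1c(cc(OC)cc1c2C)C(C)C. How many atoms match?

3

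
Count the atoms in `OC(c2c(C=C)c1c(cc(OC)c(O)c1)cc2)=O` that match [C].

The query [C] means: uppercase C matches aliphatic (non-aromatic) carbon only.
Check the 18 heavy atoms by environment: 10× c (aromatic) → no; 4× C → match; 4× O → no.
That gives 4 matching atoms.

4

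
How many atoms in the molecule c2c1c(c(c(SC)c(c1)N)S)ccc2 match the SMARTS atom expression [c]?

10

Check the 14 heavy atoms by environment: 10× c (aromatic) → match; 2× S → no; 1× N → no; 1× C → no.
That gives 10 matching atoms.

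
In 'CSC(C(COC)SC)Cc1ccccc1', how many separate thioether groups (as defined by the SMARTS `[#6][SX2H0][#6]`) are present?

2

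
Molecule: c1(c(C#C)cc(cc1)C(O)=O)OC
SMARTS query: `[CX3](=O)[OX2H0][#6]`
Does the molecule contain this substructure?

No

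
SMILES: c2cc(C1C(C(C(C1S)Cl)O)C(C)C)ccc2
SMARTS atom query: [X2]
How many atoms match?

2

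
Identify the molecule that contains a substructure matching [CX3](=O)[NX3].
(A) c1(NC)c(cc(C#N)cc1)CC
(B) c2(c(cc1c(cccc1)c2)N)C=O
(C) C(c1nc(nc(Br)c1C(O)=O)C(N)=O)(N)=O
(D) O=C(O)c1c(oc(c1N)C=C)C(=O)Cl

[CX3](=O)[NX3] describes a carbonyl carbon bonded to a trivalent nitrogen (an amide).
(A) has a nitrile (-C#N) but the nitrile N is NX1 (triple-bonded), not NX3.
(B) has a primary amino group (-NH2) but the -NH2 is not attached to a carbonyl carbon.
(C) contains a primary amide (-C(=O)NH2), which satisfies every atom and bond constraint.
(D) has a primary amino group (-NH2) but the -NH2 is not attached to a carbonyl carbon.
So the answer is (C).

C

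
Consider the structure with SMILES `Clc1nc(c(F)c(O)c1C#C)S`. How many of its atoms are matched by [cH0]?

The query [cH0] means: aromatic carbon with no attached hydrogen (substituted or ring-fusion).
Check the 12 heavy atoms by environment: 1× n (aromatic, H0) → no; 5× c (aromatic, H0) → match; 1× S (H1) → no; 1× Cl (H0) → no; 1× O (H1) → no; 1× F (H0) → no; 1× C (H0) → no; 1× C (H1) → no.
That gives 5 matching atoms.

5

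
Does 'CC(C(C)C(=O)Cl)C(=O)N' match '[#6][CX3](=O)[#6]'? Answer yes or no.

No

The pattern [#6][CX3](=O)[#6] describes a carbonyl carbon (no H) flanked by two carbons — a ketone.
The closest candidate here is a primary amide (-C(=O)NH2), but one neighbour of the carbonyl carbon is N, not C. No other fragment satisfies the full query, so there is no match.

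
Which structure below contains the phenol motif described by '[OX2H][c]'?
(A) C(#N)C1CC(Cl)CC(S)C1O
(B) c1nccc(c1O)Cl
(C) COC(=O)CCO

B

[OX2H][c] describes a hydroxyl oxygen attached to an aromatic carbon (a phenol).
(A) has a hydroxyl group (-OH) but the -OH is on an aliphatic carbon, not an aromatic c.
(B) contains a hydroxyl group (-OH), which satisfies every atom and bond constraint.
(C) has a hydroxyl group (-OH) but the -OH is on an aliphatic carbon, not an aromatic c.
So the answer is (B).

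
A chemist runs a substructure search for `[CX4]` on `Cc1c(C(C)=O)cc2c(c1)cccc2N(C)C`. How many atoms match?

The query [CX4] means: C with X4: aliphatic carbon with exactly 4 total connections (bonds + H).
Check the 17 heavy atoms by environment: 10× c (aromatic, X3) → no; 1× N (X3) → no; 4× C (X4) → match; 1× C (X3) → no; 1× O (X1) → no.
That gives 4 matching atoms.

4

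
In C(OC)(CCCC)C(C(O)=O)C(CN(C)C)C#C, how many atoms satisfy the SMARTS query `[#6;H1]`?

4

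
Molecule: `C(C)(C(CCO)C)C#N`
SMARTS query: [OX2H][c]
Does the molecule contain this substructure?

The pattern [OX2H][c] describes a hydroxyl oxygen attached to an aromatic carbon — a phenol.
The closest candidate here is a hydroxyl group (-OH), but the -OH is on an aliphatic carbon, not an aromatic c. No other fragment satisfies the full query, so there is no match.

No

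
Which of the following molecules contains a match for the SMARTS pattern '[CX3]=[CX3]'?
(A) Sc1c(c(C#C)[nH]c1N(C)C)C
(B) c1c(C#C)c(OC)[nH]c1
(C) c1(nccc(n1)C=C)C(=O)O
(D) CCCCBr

[CX3]=[CX3] describes a non-aromatic C=C double bond between two sp2 carbons (an alkene).
(A) has an ethynyl group (-C#CH) but the C-C bond is a triple bond, not a double bond.
(B) has an ethynyl group (-C#CH) but the C-C bond is a triple bond, not a double bond.
(C) contains a vinyl group (-CH=CH2), which satisfies every atom and bond constraint.
(D) has an ethyl group (-CH2CH3) but its C-C bond is a single bond between CX4 carbons, not CX3=CX3.
So the answer is (C).

C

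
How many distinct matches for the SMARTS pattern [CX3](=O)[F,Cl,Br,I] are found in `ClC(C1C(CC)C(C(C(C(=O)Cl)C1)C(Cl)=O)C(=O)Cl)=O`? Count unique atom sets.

[CX3](=O)[F,Cl,Br,I] is the SMARTS for an acyl halide: a carbonyl carbon bonded to a halogen.
The molecule carries 4 separate instances of an acyl chloride (-C(=O)Cl) meeting every constraint; each maps to a distinct set of atoms, giving 4 matches.

4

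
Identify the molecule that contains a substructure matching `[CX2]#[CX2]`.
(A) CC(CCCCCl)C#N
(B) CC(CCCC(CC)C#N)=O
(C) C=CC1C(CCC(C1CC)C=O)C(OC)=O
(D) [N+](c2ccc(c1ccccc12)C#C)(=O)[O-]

D

[CX2]#[CX2] describes a carbon-carbon triple bond (an alkyne).
(A) has a nitrile (-C#N) but the triple bond is C#N, not C#C.
(B) has a nitrile (-C#N) but the triple bond is C#N, not C#C.
(C) has a vinyl group (-CH=CH2) but the C=C is a double bond; both carbons are CX3, not CX2.
(D) contains an ethynyl group (-C#CH), which satisfies every atom and bond constraint.
So the answer is (D).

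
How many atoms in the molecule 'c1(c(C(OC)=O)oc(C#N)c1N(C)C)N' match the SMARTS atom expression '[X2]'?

Check the 15 heavy atoms by environment: 1× o (aromatic, X2) → match; 4× c (aromatic, X3) → no; 2× N (X3) → no; 3× C (X4) → no; 1× C (X2) → match; 1× N (X1) → no; 1× C (X3) → no; 1× O (X1) → no; 1× O (X2) → match.
Summing the matching environments: 1 + 1 + 1 = 3 matching atoms.

3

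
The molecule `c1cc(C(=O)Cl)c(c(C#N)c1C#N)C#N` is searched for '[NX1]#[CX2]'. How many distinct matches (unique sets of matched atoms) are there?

3

[NX1]#[CX2] is the SMARTS for a nitrile: a nitrogen triple-bonded to a two-connected carbon.
The molecule carries 3 separate instances of a nitrile (-C#N) meeting every constraint; each maps to a distinct set of atoms, giving 3 matches.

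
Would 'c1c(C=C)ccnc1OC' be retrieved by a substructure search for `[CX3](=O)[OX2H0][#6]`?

The pattern [CX3](=O)[OX2H0][#6] describes a carbonyl carbon bonded to an oxygen that is itself bonded to carbon (no H on that O) — an ester.
The closest candidate here is a methoxy ether (-OCH3), but the ether oxygen is not adjacent to a C=O carbon. No other fragment satisfies the full query, so there is no match.

No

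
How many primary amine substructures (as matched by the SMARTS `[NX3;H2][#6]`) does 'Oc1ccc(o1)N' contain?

1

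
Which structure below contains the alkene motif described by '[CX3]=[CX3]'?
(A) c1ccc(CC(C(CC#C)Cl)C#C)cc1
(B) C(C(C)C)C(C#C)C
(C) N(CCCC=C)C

C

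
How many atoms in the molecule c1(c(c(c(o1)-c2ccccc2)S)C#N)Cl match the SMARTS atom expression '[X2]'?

3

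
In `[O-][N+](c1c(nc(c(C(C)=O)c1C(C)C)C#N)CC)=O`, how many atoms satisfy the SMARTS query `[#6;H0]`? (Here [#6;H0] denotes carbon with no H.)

7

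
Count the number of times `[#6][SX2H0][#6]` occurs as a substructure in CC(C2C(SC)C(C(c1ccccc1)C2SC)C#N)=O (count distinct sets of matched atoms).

[#6][SX2H0][#6] is the SMARTS for a thioether: an aliphatic sulfur bridging two carbons with no H on the sulfur.
The molecule carries 2 separate instances of a methylthio ether (-SCH3) meeting every constraint; each maps to a distinct set of atoms, giving 2 matches.

2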